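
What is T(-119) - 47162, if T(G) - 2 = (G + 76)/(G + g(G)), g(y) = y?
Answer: -11224037/238 ≈ -47160.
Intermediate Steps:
T(G) = 2 + (76 + G)/(2*G) (T(G) = 2 + (G + 76)/(G + G) = 2 + (76 + G)/((2*G)) = 2 + (76 + G)*(1/(2*G)) = 2 + (76 + G)/(2*G))
T(-119) - 47162 = (5/2 + 38/(-119)) - 47162 = (5/2 + 38*(-1/119)) - 47162 = (5/2 - 38/119) - 47162 = 519/238 - 47162 = -11224037/238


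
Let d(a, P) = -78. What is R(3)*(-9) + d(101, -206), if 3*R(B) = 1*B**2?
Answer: -105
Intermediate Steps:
R(B) = B**2/3 (R(B) = (1*B**2)/3 = B**2/3)
R(3)*(-9) + d(101, -206) = ((1/3)*3**2)*(-9) - 78 = ((1/3)*9)*(-9) - 78 = 3*(-9) - 78 = -27 - 78 = -105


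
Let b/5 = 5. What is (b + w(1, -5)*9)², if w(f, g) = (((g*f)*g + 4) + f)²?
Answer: 66015625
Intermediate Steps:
b = 25 (b = 5*5 = 25)
w(f, g) = (4 + f + f*g²)² (w(f, g) = (((f*g)*g + 4) + f)² = ((f*g² + 4) + f)² = ((4 + f*g²) + f)² = (4 + f + f*g²)²)
(b + w(1, -5)*9)² = (25 + (4 + 1 + 1*(-5)²)²*9)² = (25 + (4 + 1 + 1*25)²*9)² = (25 + (4 + 1 + 25)²*9)² = (25 + 30²*9)² = (25 + 900*9)² = (25 + 8100)² = 8125² = 66015625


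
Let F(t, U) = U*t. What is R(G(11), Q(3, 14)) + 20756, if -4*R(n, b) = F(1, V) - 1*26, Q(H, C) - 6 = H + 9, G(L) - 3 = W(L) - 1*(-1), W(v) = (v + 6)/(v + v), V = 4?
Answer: 41523/2 ≈ 20762.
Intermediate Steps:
W(v) = (6 + v)/(2*v) (W(v) = (6 + v)/((2*v)) = (6 + v)*(1/(2*v)) = (6 + v)/(2*v))
G(L) = 4 + (6 + L)/(2*L) (G(L) = 3 + ((6 + L)/(2*L) - 1*(-1)) = 3 + ((6 + L)/(2*L) + 1) = 3 + (1 + (6 + L)/(2*L)) = 4 + (6 + L)/(2*L))
Q(H, C) = 15 + H (Q(H, C) = 6 + (H + 9) = 6 + (9 + H) = 15 + H)
R(n, b) = 11/2 (R(n, b) = -(4*1 - 1*26)/4 = -(4 - 26)/4 = -1/4*(-22) = 11/2)
R(G(11), Q(3, 14)) + 20756 = 11/2 + 20756 = 41523/2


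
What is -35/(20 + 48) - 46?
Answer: -3163/68 ≈ -46.515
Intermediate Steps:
-35/(20 + 48) - 46 = -35/68 - 46 = -3163/68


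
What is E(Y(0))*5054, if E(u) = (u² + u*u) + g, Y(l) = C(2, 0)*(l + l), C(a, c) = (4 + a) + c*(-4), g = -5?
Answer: -25270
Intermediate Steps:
C(a, c) = 4 + a - 4*c (C(a, c) = (4 + a) - 4*c = 4 + a - 4*c)
Y(l) = 12*l (Y(l) = (4 + 2 - 4*0)*(l + l) = (4 + 2 + 0)*(2*l) = 6*(2*l) = 12*l)
E(u) = -5 + 2*u² (E(u) = (u² + u*u) - 5 = (u² + u²) - 5 = 2*u² - 5 = -5 + 2*u²)
E(Y(0))*5054 = (-5 + 2*(12*0)²)*5054 = (-5 + 2*0²)*5054 = (-5 + 2*0)*5054 = (-5 + 0)*5054 = -5*5054 = -25270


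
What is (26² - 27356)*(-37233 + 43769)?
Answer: -174380480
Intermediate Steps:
(26² - 27356)*(-37233 + 43769) = (676 - 27356)*6536 = -26680*6536 = -174380480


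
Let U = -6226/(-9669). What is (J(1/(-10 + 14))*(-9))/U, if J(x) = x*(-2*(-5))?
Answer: -39555/1132 ≈ -34.943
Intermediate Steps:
U = 566/879 (U = -6226*(-1/9669) = 566/879 ≈ 0.64391)
J(x) = 10*x (J(x) = x*10 = 10*x)
(J(1/(-10 + 14))*(-9))/U = ((10/(-10 + 14))*(-9))/(566/879) = ((10/4)*(-9))*(879/566) = ((10*(1/4))*(-9))*(879/566) = ((5/2)*(-9))*(879/566) = -45/2*879/566 = -39555/1132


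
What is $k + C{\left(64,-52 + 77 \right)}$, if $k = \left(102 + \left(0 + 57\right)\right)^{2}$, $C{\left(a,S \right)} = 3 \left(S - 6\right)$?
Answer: $25338$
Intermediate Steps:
$C{\left(a,S \right)} = -18 + 3 S$ ($C{\left(a,S \right)} = 3 \left(-6 + S\right) = -18 + 3 S$)
$k = 25281$ ($k = \left(102 + 57\right)^{2} = 159^{2} = 25281$)
$k + C{\left(64,-52 + 77 \right)} = 25281 - \left(18 - 3 \left(-52 + 77\right)\right) = 25281 + \left(-18 + 3 \cdot 25\right) = 25281 + \left(-18 + 75\right) = 25281 + 57 = 25338$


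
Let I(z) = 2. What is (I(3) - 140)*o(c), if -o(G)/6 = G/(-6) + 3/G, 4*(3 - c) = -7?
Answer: -5037/38 ≈ -132.55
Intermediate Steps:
c = 19/4 (c = 3 - ¼*(-7) = 3 + 7/4 = 19/4 ≈ 4.7500)
o(G) = G - 18/G (o(G) = -6*(G/(-6) + 3/G) = -6*(G*(-⅙) + 3/G) = -6*(-G/6 + 3/G) = -6*(3/G - G/6) = G - 18/G)
(I(3) - 140)*o(c) = (2 - 140)*(19/4 - 18/19/4) = -138*(19/4 - 18*4/19) = -138*(19/4 - 72/19) = -138*73/76 = -5037/38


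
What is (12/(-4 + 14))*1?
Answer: 6/5 ≈ 1.2000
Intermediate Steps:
(12/(-4 + 14))*1 = (12/10)*1 = (12*(⅒))*1 = (6/5)*1 = 6/5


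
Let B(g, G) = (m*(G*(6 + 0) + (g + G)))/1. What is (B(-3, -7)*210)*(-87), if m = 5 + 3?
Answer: 7600320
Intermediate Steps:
m = 8
B(g, G) = 8*g + 56*G (B(g, G) = (8*(G*(6 + 0) + (g + G)))/1 = (8*(G*6 + (G + g)))*1 = (8*(6*G + (G + g)))*1 = (8*(g + 7*G))*1 = (8*g + 56*G)*1 = 8*g + 56*G)
(B(-3, -7)*210)*(-87) = ((8*(-3) + 56*(-7))*210)*(-87) = ((-24 - 392)*210)*(-87) = -416*210*(-87) = -87360*(-87) = 7600320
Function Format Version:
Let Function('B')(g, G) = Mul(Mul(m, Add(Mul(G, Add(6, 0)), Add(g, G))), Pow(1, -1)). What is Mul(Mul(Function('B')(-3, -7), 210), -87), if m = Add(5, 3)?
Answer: 7600320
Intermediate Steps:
m = 8
Function('B')(g, G) = Add(Mul(8, g), Mul(56, G)) (Function('B')(g, G) = Mul(Mul(8, Add(Mul(G, Add(6, 0)), Add(g, G))), Pow(1, -1)) = Mul(Mul(8, Add(Mul(G, 6), Add(G, g))), 1) = Mul(Mul(8, Add(Mul(6, G), Add(G, g))), 1) = Mul(Mul(8, Add(g, Mul(7, G))), 1) = Mul(Add(Mul(8, g), Mul(56, G)), 1) = Add(Mul(8, g), Mul(56, G)))
Mul(Mul(Function('B')(-3, -7), 210), -87) = Mul(Mul(Add(Mul(8, -3), Mul(56, -7)), 210), -87) = Mul(Mul(Add(-24, -392), 210), -87) = Mul(Mul(-416, 210), -87) = Mul(-87360, -87) = 7600320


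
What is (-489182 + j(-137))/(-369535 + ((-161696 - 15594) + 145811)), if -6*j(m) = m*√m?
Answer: 244591/200507 - 137*I*√137/2406084 ≈ 1.2199 - 0.00066645*I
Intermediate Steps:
j(m) = -m^(3/2)/6 (j(m) = -m*√m/6 = -m^(3/2)/6)
(-489182 + j(-137))/(-369535 + ((-161696 - 15594) + 145811)) = (-489182 - (-137)*I*√137/6)/(-369535 + ((-161696 - 15594) + 145811)) = (-489182 - (-137)*I*√137/6)/(-369535 + (-177290 + 145811)) = (-489182 + 137*I*√137/6)/(-369535 - 31479) = (-489182 + 137*I*√137/6)/(-401014) = (-489182 + 137*I*√137/6)*(-1/401014) = 244591/200507 - 137*I*√137/2406084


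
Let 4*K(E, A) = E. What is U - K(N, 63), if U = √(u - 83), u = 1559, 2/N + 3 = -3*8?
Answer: 1/54 + 6*√41 ≈ 38.437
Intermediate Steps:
N = -2/27 (N = 2/(-3 - 3*8) = 2/(-3 - 24) = 2/(-27) = 2*(-1/27) = -2/27 ≈ -0.074074)
K(E, A) = E/4
U = 6*√41 (U = √(1559 - 83) = √1476 = 6*√41 ≈ 38.419)
U - K(N, 63) = 6*√41 - (-2)/(4*27) = 6*√41 - 1*(-1/54) = 6*√41 + 1/54 = 1/54 + 6*√41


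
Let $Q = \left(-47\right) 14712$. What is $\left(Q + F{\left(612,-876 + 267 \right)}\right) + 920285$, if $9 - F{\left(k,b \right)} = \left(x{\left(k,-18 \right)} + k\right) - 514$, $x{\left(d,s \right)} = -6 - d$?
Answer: $229350$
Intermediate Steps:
$F{\left(k,b \right)} = 529$ ($F{\left(k,b \right)} = 9 - \left(\left(\left(-6 - k\right) + k\right) - 514\right) = 9 - \left(-6 - 514\right) = 9 - -520 = 9 + 520 = 529$)
$Q = -691464$
$\left(Q + F{\left(612,-876 + 267 \right)}\right) + 920285 = \left(-691464 + 529\right) + 920285 = -690935 + 920285 = 229350$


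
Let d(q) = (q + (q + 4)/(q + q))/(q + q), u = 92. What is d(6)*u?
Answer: 943/18 ≈ 52.389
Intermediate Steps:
d(q) = (q + (4 + q)/(2*q))/(2*q) (d(q) = (q + (4 + q)/((2*q)))/((2*q)) = (q + (4 + q)*(1/(2*q)))*(1/(2*q)) = (q + (4 + q)/(2*q))*(1/(2*q)) = (q + (4 + q)/(2*q))/(2*q))
d(6)*u = ((¼)*(4 + 6 + 2*6²)/6²)*92 = ((¼)*(1/36)*(4 + 6 + 2*36))*92 = ((¼)*(1/36)*(4 + 6 + 72))*92 = ((¼)*(1/36)*82)*92 = (41/72)*92 = 943/18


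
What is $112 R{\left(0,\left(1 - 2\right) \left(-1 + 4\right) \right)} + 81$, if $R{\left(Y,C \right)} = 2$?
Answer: $305$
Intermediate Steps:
$112 R{\left(0,\left(1 - 2\right) \left(-1 + 4\right) \right)} + 81 = 112 \cdot 2 + 81 = 224 + 81 = 305$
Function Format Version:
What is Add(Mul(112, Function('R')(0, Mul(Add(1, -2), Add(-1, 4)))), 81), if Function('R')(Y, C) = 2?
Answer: 305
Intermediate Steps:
Add(Mul(112, Function('R')(0, Mul(Add(1, -2), Add(-1, 4)))), 81) = Add(Mul(112, 2), 81) = Add(224, 81) = 305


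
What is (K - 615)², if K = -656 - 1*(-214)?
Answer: 1117249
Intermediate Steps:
K = -442 (K = -656 + 214 = -442)
(K - 615)² = (-442 - 615)² = (-1057)² = 1117249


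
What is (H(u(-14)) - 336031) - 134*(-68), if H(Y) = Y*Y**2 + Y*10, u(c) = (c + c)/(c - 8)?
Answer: -435109505/1331 ≈ -3.2690e+5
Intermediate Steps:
u(c) = 2*c/(-8 + c) (u(c) = (2*c)/(-8 + c) = 2*c/(-8 + c))
H(Y) = Y**3 + 10*Y
(H(u(-14)) - 336031) - 134*(-68) = ((2*(-14)/(-8 - 14))*(10 + (2*(-14)/(-8 - 14))**2) - 336031) - 134*(-68) = ((2*(-14)/(-22))*(10 + (2*(-14)/(-22))**2) - 336031) + 9112 = ((2*(-14)*(-1/22))*(10 + (2*(-14)*(-1/22))**2) - 336031) + 9112 = (14*(10 + (14/11)**2)/11 - 336031) + 9112 = (14*(10 + 196/121)/11 - 336031) + 9112 = ((14/11)*(1406/121) - 336031) + 9112 = (19684/1331 - 336031) + 9112 = -447237577/1331 + 9112 = -435109505/1331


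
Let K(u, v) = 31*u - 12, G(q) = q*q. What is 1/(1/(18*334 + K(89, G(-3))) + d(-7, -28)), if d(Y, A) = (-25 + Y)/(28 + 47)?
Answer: -656925/280213 ≈ -2.3444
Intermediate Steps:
G(q) = q²
d(Y, A) = -⅓ + Y/75 (d(Y, A) = (-25 + Y)/75 = (-25 + Y)*(1/75) = -⅓ + Y/75)
K(u, v) = -12 + 31*u
1/(1/(18*334 + K(89, G(-3))) + d(-7, -28)) = 1/(1/(18*334 + (-12 + 31*89)) + (-⅓ + (1/75)*(-7))) = 1/(1/(6012 + (-12 + 2759)) + (-⅓ - 7/75)) = 1/(1/(6012 + 2747) - 32/75) = 1/(1/8759 - 32/75) = 1/(-280213/656925) = -656925/280213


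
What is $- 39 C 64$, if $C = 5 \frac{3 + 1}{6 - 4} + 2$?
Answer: $-29952$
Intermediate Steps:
$C = 12$ ($C = 5 \cdot \frac{4}{2} + 2 = 5 \cdot 4 \cdot \frac{1}{2} + 2 = 5 \cdot 2 + 2 = 10 + 2 = 12$)
$- 39 C 64 = \left(-39\right) 12 \cdot 64 = \left(-468\right) 64 = -29952$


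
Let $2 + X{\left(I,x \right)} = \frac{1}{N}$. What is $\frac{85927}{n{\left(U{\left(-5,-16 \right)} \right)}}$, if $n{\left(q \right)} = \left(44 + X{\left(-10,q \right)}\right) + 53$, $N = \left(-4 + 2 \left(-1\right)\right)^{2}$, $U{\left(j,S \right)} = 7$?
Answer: $\frac{3093372}{3421} \approx 904.23$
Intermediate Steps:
$N = 36$ ($N = \left(-4 - 2\right)^{2} = \left(-6\right)^{2} = 36$)
$X{\left(I,x \right)} = - \frac{71}{36}$ ($X{\left(I,x \right)} = -2 + \frac{1}{36} = - \frac{71}{36}$)
$n{\left(q \right)} = \frac{3421}{36}$ ($n{\left(q \right)} = \left(44 - \frac{71}{36}\right) + 53 = \frac{1513}{36} + 53 = \frac{3421}{36}$)
$\frac{85927}{n{\left(U{\left(-5,-16 \right)} \right)}} = \frac{85927}{\frac{3421}{36}} = 85927 \cdot \frac{36}{3421} = \frac{3093372}{3421}$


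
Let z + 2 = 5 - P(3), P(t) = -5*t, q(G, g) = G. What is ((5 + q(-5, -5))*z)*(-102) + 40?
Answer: 40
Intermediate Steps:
z = 18 (z = -2 + (5 - (-5)*3) = -2 + (5 - 1*(-15)) = -2 + (5 + 15) = -2 + 20 = 18)
((5 + q(-5, -5))*z)*(-102) + 40 = ((5 - 5)*18)*(-102) + 40 = (0*18)*(-102) + 40 = 0*(-102) + 40 = 0 + 40 = 40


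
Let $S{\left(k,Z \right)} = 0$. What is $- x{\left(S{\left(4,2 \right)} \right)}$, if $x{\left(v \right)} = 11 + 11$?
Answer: $-22$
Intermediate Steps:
$x{\left(v \right)} = 22$
$- x{\left(S{\left(4,2 \right)} \right)} = \left(-1\right) 22 = -22$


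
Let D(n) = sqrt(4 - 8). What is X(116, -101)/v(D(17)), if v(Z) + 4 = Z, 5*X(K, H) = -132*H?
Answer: -13332/25 - 6666*I/25 ≈ -533.28 - 266.64*I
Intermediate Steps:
X(K, H) = -132*H/5 (X(K, H) = (-132*H)/5 = -132*H/5)
D(n) = 2*I (D(n) = sqrt(-4) = 2*I)
v(Z) = -4 + Z
X(116, -101)/v(D(17)) = (-132/5*(-101))/(-4 + 2*I) = 13332*((-4 - 2*I)/20)/5 = 3333*(-4 - 2*I)/25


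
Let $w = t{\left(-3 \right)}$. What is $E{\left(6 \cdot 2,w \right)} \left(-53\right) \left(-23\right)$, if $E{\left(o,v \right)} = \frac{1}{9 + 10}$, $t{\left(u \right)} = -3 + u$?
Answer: $\frac{1219}{19} \approx 64.158$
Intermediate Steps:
$w = -6$ ($w = -3 - 3 = -6$)
$E{\left(o,v \right)} = \frac{1}{19}$
$E{\left(6 \cdot 2,w \right)} \left(-53\right) \left(-23\right) = \frac{1}{19} \left(-53\right) \left(-23\right) = \left(- \frac{53}{19}\right) \left(-23\right) = \frac{1219}{19}$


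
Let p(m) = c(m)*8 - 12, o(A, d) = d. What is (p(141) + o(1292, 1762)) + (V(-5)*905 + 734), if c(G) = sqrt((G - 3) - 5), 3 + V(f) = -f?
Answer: 4294 + 8*sqrt(133) ≈ 4386.3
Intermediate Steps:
V(f) = -3 - f
c(G) = sqrt(-8 + G) (c(G) = sqrt((-3 + G) - 5) = sqrt(-8 + G))
p(m) = -12 + 8*sqrt(-8 + m) (p(m) = sqrt(-8 + m)*8 - 12 = 8*sqrt(-8 + m) - 12 = -12 + 8*sqrt(-8 + m))
(p(141) + o(1292, 1762)) + (V(-5)*905 + 734) = ((-12 + 8*sqrt(-8 + 141)) + 1762) + ((-3 - 1*(-5))*905 + 734) = ((-12 + 8*sqrt(133)) + 1762) + ((-3 + 5)*905 + 734) = (1750 + 8*sqrt(133)) + (2*905 + 734) = (1750 + 8*sqrt(133)) + (1810 + 734) = (1750 + 8*sqrt(133)) + 2544 = 4294 + 8*sqrt(133)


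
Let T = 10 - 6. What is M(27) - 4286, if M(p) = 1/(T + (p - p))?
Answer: -17143/4 ≈ -4285.8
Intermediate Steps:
T = 4
M(p) = ¼ (M(p) = 1/(4 + (p - p)) = 1/(4 + 0) = 1/4 = ¼)
M(27) - 4286 = ¼ - 4286 = -17143/4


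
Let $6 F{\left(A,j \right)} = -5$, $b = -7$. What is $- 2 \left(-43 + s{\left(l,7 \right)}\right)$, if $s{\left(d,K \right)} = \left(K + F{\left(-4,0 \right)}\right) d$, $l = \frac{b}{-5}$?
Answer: $\frac{1031}{15} \approx 68.733$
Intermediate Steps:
$F{\left(A,j \right)} = - \frac{5}{6}$ ($F{\left(A,j \right)} = \frac{1}{6} \left(-5\right) = - \frac{5}{6}$)
$l = \frac{7}{5}$ ($l = - \frac{7}{-5} = \left(-7\right) \left(- \frac{1}{5}\right) = \frac{7}{5} \approx 1.4$)
$s{\left(d,K \right)} = d \left(- \frac{5}{6} + K\right)$ ($s{\left(d,K \right)} = \left(K - \frac{5}{6}\right) d = \left(- \frac{5}{6} + K\right) d = d \left(- \frac{5}{6} + K\right)$)
$- 2 \left(-43 + s{\left(l,7 \right)}\right) = - 2 \left(-43 + \frac{1}{6} \cdot \frac{7}{5} \left(-5 + 6 \cdot 7\right)\right) = - 2 \left(-43 + \frac{1}{6} \cdot \frac{7}{5} \left(-5 + 42\right)\right) = - 2 \left(-43 + \frac{1}{6} \cdot \frac{7}{5} \cdot 37\right) = - 2 \left(-43 + \frac{259}{30}\right) = \left(-2\right) \left(- \frac{1031}{30}\right) = \frac{1031}{15}$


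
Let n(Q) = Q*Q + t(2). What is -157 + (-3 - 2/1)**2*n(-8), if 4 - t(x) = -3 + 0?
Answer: 1618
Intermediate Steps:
t(x) = 7 (t(x) = 4 - (-3 + 0) = 4 - 1*(-3) = 4 + 3 = 7)
n(Q) = 7 + Q**2 (n(Q) = Q*Q + 7 = Q**2 + 7 = 7 + Q**2)
-157 + (-3 - 2/1)**2*n(-8) = -157 + (-3 - 2/1)**2*(7 + (-8)**2) = -157 + (-3 - 2*1)**2*(7 + 64) = -157 + (-3 - 2)**2*71 = -157 + (-5)**2*71 = -157 + 25*71 = -157 + 1775 = 1618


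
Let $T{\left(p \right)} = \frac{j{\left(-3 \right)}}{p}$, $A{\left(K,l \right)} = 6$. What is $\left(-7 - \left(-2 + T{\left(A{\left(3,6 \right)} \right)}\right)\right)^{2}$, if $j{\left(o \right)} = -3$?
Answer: $\frac{81}{4} \approx 20.25$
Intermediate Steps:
$T{\left(p \right)} = - \frac{3}{p}$
$\left(-7 - \left(-2 + T{\left(A{\left(3,6 \right)} \right)}\right)\right)^{2} = \left(-7 + \left(2 - - \frac{3}{6}\right)\right)^{2} = \left(-7 + \left(2 - \left(-3\right) \frac{1}{6}\right)\right)^{2} = \left(-7 + \left(2 - - \frac{1}{2}\right)\right)^{2} = \left(-7 + \left(2 + \frac{1}{2}\right)\right)^{2} = \left(-7 + \frac{5}{2}\right)^{2} = \left(- \frac{9}{2}\right)^{2} = \frac{81}{4}$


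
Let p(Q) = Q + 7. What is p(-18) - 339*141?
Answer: -47810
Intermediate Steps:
p(Q) = 7 + Q
p(-18) - 339*141 = (7 - 18) - 339*141 = -11 - 47799 = -47810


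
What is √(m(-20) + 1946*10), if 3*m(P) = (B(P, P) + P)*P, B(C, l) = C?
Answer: 2*√44385/3 ≈ 140.45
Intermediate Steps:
m(P) = 2*P²/3 (m(P) = ((P + P)*P)/3 = ((2*P)*P)/3 = (2*P²)/3 = 2*P²/3)
√(m(-20) + 1946*10) = √((⅔)*(-20)² + 1946*10) = √((⅔)*400 + 19460) = √(800/3 + 19460) = √(59180/3) = 2*√44385/3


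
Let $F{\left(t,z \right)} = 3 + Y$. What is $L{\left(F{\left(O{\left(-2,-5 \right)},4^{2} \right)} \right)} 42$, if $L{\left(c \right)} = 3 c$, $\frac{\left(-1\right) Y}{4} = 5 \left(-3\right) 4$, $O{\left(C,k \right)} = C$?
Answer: $30618$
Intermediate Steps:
$Y = 240$ ($Y = - 4 \cdot 5 \left(-3\right) 4 = - 4 \left(\left(-15\right) 4\right) = \left(-4\right) \left(-60\right) = 240$)
$F{\left(t,z \right)} = 243$ ($F{\left(t,z \right)} = 3 + 240 = 243$)
$L{\left(F{\left(O{\left(-2,-5 \right)},4^{2} \right)} \right)} 42 = 3 \cdot 243 \cdot 42 = 729 \cdot 42 = 30618$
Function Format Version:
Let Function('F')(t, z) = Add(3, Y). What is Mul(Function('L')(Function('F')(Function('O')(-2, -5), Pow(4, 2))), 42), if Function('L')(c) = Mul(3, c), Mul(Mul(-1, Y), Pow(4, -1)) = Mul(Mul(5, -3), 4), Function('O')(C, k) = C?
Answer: 30618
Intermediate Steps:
Y = 240 (Y = Mul(-4, Mul(Mul(5, -3), 4)) = Mul(-4, Mul(-15, 4)) = Mul(-4, -60) = 240)
Function('F')(t, z) = 243 (Function('F')(t, z) = Add(3, 240) = 243)
Mul(Function('L')(Function('F')(Function('O')(-2, -5), Pow(4, 2))), 42) = Mul(Mul(3, 243), 42) = Mul(729, 42) = 30618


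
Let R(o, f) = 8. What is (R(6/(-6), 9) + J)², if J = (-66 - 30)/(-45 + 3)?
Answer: 5184/49 ≈ 105.80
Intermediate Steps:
J = 16/7 (J = -96/(-42) = -96*(-1/42) = 16/7 ≈ 2.2857)
(R(6/(-6), 9) + J)² = (8 + 16/7)² = (72/7)² = 5184/49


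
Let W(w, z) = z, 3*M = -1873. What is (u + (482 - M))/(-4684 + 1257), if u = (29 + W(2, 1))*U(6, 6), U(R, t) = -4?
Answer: -2959/10281 ≈ -0.28781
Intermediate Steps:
M = -1873/3 (M = (⅓)*(-1873) = -1873/3 ≈ -624.33)
u = -120 (u = (29 + 1)*(-4) = 30*(-4) = -120)
(u + (482 - M))/(-4684 + 1257) = (-120 + (482 - 1*(-1873/3)))/(-4684 + 1257) = (-120 + (482 + 1873/3))/(-3427) = (-120 + 3319/3)*(-1/3427) = (2959/3)*(-1/3427) = -2959/10281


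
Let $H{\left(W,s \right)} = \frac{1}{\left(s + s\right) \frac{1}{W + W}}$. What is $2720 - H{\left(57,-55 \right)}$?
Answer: $\frac{149657}{55} \approx 2721.0$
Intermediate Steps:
$H{\left(W,s \right)} = \frac{W}{s}$ ($H{\left(W,s \right)} = \frac{1}{2 s \frac{1}{2 W}} = \frac{1}{s \frac{1}{W}} = \frac{W}{s}$)
$2720 - H{\left(57,-55 \right)} = 2720 - \frac{57}{-55} = 2720 - 57 \left(- \frac{1}{55}\right) = 2720 - - \frac{57}{55} = 2720 + \frac{57}{55} = \frac{149657}{55}$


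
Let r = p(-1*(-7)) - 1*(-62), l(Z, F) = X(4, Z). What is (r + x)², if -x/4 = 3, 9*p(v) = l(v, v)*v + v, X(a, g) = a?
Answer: 235225/81 ≈ 2904.0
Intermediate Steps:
l(Z, F) = 4
p(v) = 5*v/9 (p(v) = (4*v + v)/9 = (5*v)/9 = 5*v/9)
r = 593/9 (r = 5*(-1*(-7))/9 - 1*(-62) = (5/9)*7 + 62 = 35/9 + 62 = 593/9 ≈ 65.889)
x = -12 (x = -4*3 = -12)
(r + x)² = (593/9 - 12)² = (485/9)² = 235225/81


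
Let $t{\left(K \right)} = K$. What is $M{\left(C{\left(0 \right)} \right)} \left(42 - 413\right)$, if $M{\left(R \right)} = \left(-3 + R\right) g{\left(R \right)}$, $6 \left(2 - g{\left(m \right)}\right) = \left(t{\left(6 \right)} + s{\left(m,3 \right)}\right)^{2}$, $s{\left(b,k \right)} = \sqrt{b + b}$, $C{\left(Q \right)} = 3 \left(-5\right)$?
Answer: $6678 - 13356 i \sqrt{30} \approx 6678.0 - 73154.0 i$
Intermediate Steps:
$C{\left(Q \right)} = -15$
$s{\left(b,k \right)} = \sqrt{2} \sqrt{b}$ ($s{\left(b,k \right)} = \sqrt{2 b} = \sqrt{2} \sqrt{b}$)
$g{\left(m \right)} = 2 - \frac{\left(6 + \sqrt{2} \sqrt{m}\right)^{2}}{6}$
$M{\left(R \right)} = \left(-3 + R\right) \left(2 - \frac{\left(6 + \sqrt{2} \sqrt{R}\right)^{2}}{6}\right)$
$M{\left(C{\left(0 \right)} \right)} \left(42 - 413\right) = - \frac{\left(-12 + \left(6 + \sqrt{2} \sqrt{-15}\right)^{2}\right) \left(-3 - 15\right)}{6} \left(42 - 413\right) = \left(- \frac{1}{6}\right) \left(-12 + \left(6 + \sqrt{2} i \sqrt{15}\right)^{2}\right) \left(-18\right) \left(-371\right) = \left(- \frac{1}{6}\right) \left(-12 + \left(6 + i \sqrt{30}\right)^{2}\right) \left(-18\right) \left(-371\right) = \left(-36 + 3 \left(6 + i \sqrt{30}\right)^{2}\right) \left(-371\right) = 13356 - 1113 \left(6 + i \sqrt{30}\right)^{2}$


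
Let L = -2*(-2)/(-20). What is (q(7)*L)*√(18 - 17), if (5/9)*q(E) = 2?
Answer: -18/25 ≈ -0.72000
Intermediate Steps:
q(E) = 18/5 (q(E) = (9/5)*2 = 18/5)
L = -⅕ (L = 4*(-1/20) = -⅕ ≈ -0.20000)
(q(7)*L)*√(18 - 17) = ((18/5)*(-⅕))*√(18 - 17) = -18*√1/25 = -18/25*1 = -18/25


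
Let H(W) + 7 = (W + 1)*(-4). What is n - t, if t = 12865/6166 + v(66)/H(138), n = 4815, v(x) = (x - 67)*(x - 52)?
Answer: 16707740951/3471458 ≈ 4812.9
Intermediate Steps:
H(W) = -11 - 4*W (H(W) = -7 + (W + 1)*(-4) = -7 + (1 + W)*(-4) = -7 + (-4 - 4*W) = -11 - 4*W)
v(x) = (-67 + x)*(-52 + x)
t = 7329319/3471458 (t = 12865/6166 + (3484 + 66² - 119*66)/(-11 - 4*138) = 12865*(1/6166) + (3484 + 4356 - 7854)/(-11 - 552) = 12865/6166 - 14/(-563) = 12865/6166 - 14*(-1/563) = 12865/6166 + 14/563 = 7329319/3471458 ≈ 2.1113)
n - t = 4815 - 1*7329319/3471458 = 4815 - 7329319/3471458 = 16707740951/3471458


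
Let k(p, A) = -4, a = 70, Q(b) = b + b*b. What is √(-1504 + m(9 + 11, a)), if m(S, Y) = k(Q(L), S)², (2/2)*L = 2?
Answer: 4*I*√93 ≈ 38.575*I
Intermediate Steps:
L = 2
Q(b) = b + b²
m(S, Y) = 16 (m(S, Y) = (-4)² = 16)
√(-1504 + m(9 + 11, a)) = √(-1504 + 16) = √(-1488) = 4*I*√93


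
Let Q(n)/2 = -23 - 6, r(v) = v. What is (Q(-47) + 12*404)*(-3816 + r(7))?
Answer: -18245110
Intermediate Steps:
Q(n) = -58 (Q(n) = 2*(-23 - 6) = 2*(-29) = -58)
(Q(-47) + 12*404)*(-3816 + r(7)) = (-58 + 12*404)*(-3816 + 7) = (-58 + 4848)*(-3809) = 4790*(-3809) = -18245110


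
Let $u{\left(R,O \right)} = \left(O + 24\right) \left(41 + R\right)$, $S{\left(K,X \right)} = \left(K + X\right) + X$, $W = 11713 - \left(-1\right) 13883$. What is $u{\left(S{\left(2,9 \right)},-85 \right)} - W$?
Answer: $-29317$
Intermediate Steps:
$W = 25596$ ($W = 11713 - -13883 = 11713 + 13883 = 25596$)
$S{\left(K,X \right)} = K + 2 X$
$u{\left(R,O \right)} = \left(24 + O\right) \left(41 + R\right)$
$u{\left(S{\left(2,9 \right)},-85 \right)} - W = \left(984 + 24 \left(2 + 2 \cdot 9\right) + 41 \left(-85\right) - 85 \left(2 + 2 \cdot 9\right)\right) - 25596 = \left(984 + 24 \left(2 + 18\right) - 3485 - 85 \left(2 + 18\right)\right) - 25596 = \left(984 + 24 \cdot 20 - 3485 - 1700\right) - 25596 = \left(984 + 480 - 3485 - 1700\right) - 25596 = -3721 - 25596 = -29317$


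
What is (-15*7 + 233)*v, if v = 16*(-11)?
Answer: -22528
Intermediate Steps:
v = -176
(-15*7 + 233)*v = (-15*7 + 233)*(-176) = (-105 + 233)*(-176) = 128*(-176) = -22528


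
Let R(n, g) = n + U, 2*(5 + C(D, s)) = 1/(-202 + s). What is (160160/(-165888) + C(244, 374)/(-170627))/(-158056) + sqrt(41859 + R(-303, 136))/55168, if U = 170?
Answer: 36720375893/6011629269318144 + sqrt(41726)/55168 ≈ 0.0037088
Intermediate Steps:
C(D, s) = -5 + 1/(2*(-202 + s))
R(n, g) = 170 + n (R(n, g) = n + 170 = 170 + n)
(160160/(-165888) + C(244, 374)/(-170627))/(-158056) + sqrt(41859 + R(-303, 136))/55168 = (160160/(-165888) + ((2021 - 10*374)/(2*(-202 + 374)))/(-170627))/(-158056) + sqrt(41859 + (170 - 303))/55168 = (160160*(-1/165888) + ((1/2)*(2021 - 3740)/172)*(-1/170627))*(-1/158056) + sqrt(41859 - 133)*(1/55168) = (-5005/5184 + ((1/2)*(1/172)*(-1719))*(-1/170627))*(-1/158056) + sqrt(41726)*(1/55168) = (-5005/5184 - 1719/344*(-1/170627))*(-1/158056) + sqrt(41726)/55168 = (-5005/5184 + 1719/58695688)*(-1/158056) + sqrt(41726)/55168 = -36720375893/38034805824*(-1/158056) + sqrt(41726)/55168 = 36720375893/6011629269318144 + sqrt(41726)/55168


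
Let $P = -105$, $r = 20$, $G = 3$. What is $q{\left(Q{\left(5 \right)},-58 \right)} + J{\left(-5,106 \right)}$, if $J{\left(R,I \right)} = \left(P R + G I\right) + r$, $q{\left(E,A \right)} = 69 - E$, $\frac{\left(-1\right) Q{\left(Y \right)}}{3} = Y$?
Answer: $947$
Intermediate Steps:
$Q{\left(Y \right)} = - 3 Y$
$J{\left(R,I \right)} = 20 - 105 R + 3 I$ ($J{\left(R,I \right)} = \left(- 105 R + 3 I\right) + 20 = 20 - 105 R + 3 I$)
$q{\left(Q{\left(5 \right)},-58 \right)} + J{\left(-5,106 \right)} = \left(69 - \left(-3\right) 5\right) + \left(20 - -525 + 3 \cdot 106\right) = \left(69 - -15\right) + \left(20 + 525 + 318\right) = \left(69 + 15\right) + 863 = 84 + 863 = 947$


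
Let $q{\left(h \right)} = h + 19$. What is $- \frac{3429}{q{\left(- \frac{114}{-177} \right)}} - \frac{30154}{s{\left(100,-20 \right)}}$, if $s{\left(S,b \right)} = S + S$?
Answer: $- \frac{37705343}{115900} \approx -325.33$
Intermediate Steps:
$q{\left(h \right)} = 19 + h$
$s{\left(S,b \right)} = 2 S$
$- \frac{3429}{q{\left(- \frac{114}{-177} \right)}} - \frac{30154}{s{\left(100,-20 \right)}} = - \frac{3429}{19 - \frac{114}{-177}} - \frac{30154}{2 \cdot 100} = - \frac{3429}{19 - - \frac{38}{59}} - \frac{30154}{200} = - \frac{3429}{19 + \frac{38}{59}} - \frac{15077}{100} = - \frac{3429}{\frac{1159}{59}} - \frac{15077}{100} = \left(-3429\right) \frac{59}{1159} - \frac{15077}{100} = - \frac{202311}{1159} - \frac{15077}{100} = - \frac{37705343}{115900}$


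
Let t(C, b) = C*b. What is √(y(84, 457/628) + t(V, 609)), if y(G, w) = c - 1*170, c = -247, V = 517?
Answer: 2*√78609 ≈ 560.75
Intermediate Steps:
y(G, w) = -417 (y(G, w) = -247 - 1*170 = -247 - 170 = -417)
√(y(84, 457/628) + t(V, 609)) = √(-417 + 517*609) = √(-417 + 314853) = √314436 = 2*√78609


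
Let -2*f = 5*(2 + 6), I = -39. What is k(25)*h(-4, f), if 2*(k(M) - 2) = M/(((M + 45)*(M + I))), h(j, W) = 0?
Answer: 0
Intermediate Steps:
f = -20 (f = -5*(2 + 6)/2 = -5*8/2 = -½*40 = -20)
k(M) = 2 + M/(2*(-39 + M)*(45 + M)) (k(M) = 2 + (M/(((M + 45)*(M - 39))))/2 = 2 + (M/(((45 + M)*(-39 + M))))/2 = 2 + (M/(((-39 + M)*(45 + M))))/2 = 2 + (M*(1/((-39 + M)*(45 + M))))/2 = 2 + (M/((-39 + M)*(45 + M)))/2 = 2 + M/(2*(-39 + M)*(45 + M)))
k(25)*h(-4, f) = ((-7020 + 4*25² + 25*25)/(2*(-1755 + 25² + 6*25)))*0 = ((-7020 + 4*625 + 625)/(2*(-1755 + 625 + 150)))*0 = ((½)*(-7020 + 2500 + 625)/(-980))*0 = ((½)*(-1/980)*(-3895))*0 = (779/392)*0 = 0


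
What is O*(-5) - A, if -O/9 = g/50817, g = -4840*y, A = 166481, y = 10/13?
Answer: -36661007567/220207 ≈ -1.6648e+5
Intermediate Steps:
y = 10/13 (y = 10*(1/13) = 10/13 ≈ 0.76923)
g = -48400/13 (g = -4840*10/13 = -48400/13 ≈ -3723.1)
O = 145200/220207 (O = -(-435600)/(13*50817) = -9*(-48400/660621) = 145200/220207 ≈ 0.65938)
O*(-5) - A = (145200/220207)*(-5) - 1*166481 = -726000/220207 - 166481 = -36661007567/220207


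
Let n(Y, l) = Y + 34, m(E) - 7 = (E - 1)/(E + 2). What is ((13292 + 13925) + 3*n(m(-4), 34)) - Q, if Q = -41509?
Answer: 137713/2 ≈ 68857.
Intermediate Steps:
m(E) = 7 + (-1 + E)/(2 + E) (m(E) = 7 + (E - 1)/(E + 2) = 7 + (-1 + E)/(2 + E))
n(Y, l) = 34 + Y
((13292 + 13925) + 3*n(m(-4), 34)) - Q = ((13292 + 13925) + 3*(34 + (13 + 8*(-4))/(2 - 4))) - 1*(-41509) = (27217 + 3*(34 + (13 - 32)/(-2))) + 41509 = (27217 + 3*(34 - ½*(-19))) + 41509 = (27217 + 3*(34 + 19/2)) + 41509 = (27217 + 3*(87/2)) + 41509 = (27217 + 261/2) + 41509 = 54695/2 + 41509 = 137713/2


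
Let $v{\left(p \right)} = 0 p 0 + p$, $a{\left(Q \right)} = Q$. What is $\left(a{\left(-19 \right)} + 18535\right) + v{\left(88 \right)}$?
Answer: $18604$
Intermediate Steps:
$v{\left(p \right)} = p$ ($v{\left(p \right)} = 0 \cdot 0 + p = 0 + p = p$)
$\left(a{\left(-19 \right)} + 18535\right) + v{\left(88 \right)} = \left(-19 + 18535\right) + 88 = 18516 + 88 = 18604$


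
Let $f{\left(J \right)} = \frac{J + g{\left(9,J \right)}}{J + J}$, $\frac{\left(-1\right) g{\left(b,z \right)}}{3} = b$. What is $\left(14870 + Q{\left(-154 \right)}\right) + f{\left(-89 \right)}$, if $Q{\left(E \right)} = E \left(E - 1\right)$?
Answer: $\frac{3447918}{89} \approx 38741.0$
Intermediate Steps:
$g{\left(b,z \right)} = - 3 b$
$f{\left(J \right)} = \frac{-27 + J}{2 J}$ ($f{\left(J \right)} = \frac{J - 27}{J + J} = \frac{J - 27}{2 J} = \left(-27 + J\right) \frac{1}{2 J} = \frac{-27 + J}{2 J}$)
$Q{\left(E \right)} = E \left(-1 + E\right)$
$\left(14870 + Q{\left(-154 \right)}\right) + f{\left(-89 \right)} = \left(14870 - 154 \left(-1 - 154\right)\right) + \frac{-27 - 89}{2 \left(-89\right)} = \left(14870 - -23870\right) + \frac{1}{2} \left(- \frac{1}{89}\right) \left(-116\right) = \left(14870 + 23870\right) + \frac{58}{89} = 38740 + \frac{58}{89} = \frac{3447918}{89}$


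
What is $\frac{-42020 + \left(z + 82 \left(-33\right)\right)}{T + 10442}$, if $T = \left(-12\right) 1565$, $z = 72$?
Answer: $\frac{22327}{4169} \approx 5.3555$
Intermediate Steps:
$T = -18780$
$\frac{-42020 + \left(z + 82 \left(-33\right)\right)}{T + 10442} = \frac{-42020 + \left(72 + 82 \left(-33\right)\right)}{-18780 + 10442} = \frac{-42020 + \left(72 - 2706\right)}{-8338} = \left(-42020 - 2634\right) \left(- \frac{1}{8338}\right) = \left(-44654\right) \left(- \frac{1}{8338}\right) = \frac{22327}{4169}$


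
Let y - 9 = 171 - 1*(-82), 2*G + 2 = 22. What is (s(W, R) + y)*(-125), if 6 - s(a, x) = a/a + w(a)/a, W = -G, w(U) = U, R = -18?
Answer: -33250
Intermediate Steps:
G = 10 (G = -1 + (½)*22 = -1 + 11 = 10)
y = 262 (y = 9 + (171 - 1*(-82)) = 9 + (171 + 82) = 9 + 253 = 262)
W = -10 (W = -1*10 = -10)
s(a, x) = 4 (s(a, x) = 6 - (a/a + a/a) = 6 - (1 + 1) = 6 - 1*2 = 6 - 2 = 4)
(s(W, R) + y)*(-125) = (4 + 262)*(-125) = 266*(-125) = -33250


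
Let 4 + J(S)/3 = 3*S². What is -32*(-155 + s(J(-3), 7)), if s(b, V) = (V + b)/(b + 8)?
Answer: 379488/77 ≈ 4928.4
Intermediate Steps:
J(S) = -12 + 9*S² (J(S) = -12 + 3*(3*S²) = -12 + 9*S²)
s(b, V) = (V + b)/(8 + b)
-32*(-155 + s(J(-3), 7)) = -32*(-155 + (7 + (-12 + 9*(-3)²))/(8 + (-12 + 9*(-3)²))) = -32*(-155 + (7 + (-12 + 9*9))/(8 + (-12 + 9*9))) = -32*(-155 + (7 + (-12 + 81))/(8 + (-12 + 81))) = -32*(-155 + (7 + 69)/(8 + 69)) = -32*(-155 + 76/77) = -32*(-11859/77) = 379488/77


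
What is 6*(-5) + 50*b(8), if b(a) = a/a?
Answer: 20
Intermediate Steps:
b(a) = 1
6*(-5) + 50*b(8) = 6*(-5) + 50*1 = -30 + 50 = 20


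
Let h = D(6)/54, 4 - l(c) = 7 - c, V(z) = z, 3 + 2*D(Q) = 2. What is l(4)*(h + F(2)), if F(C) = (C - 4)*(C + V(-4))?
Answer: 431/108 ≈ 3.9907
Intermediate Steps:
D(Q) = -½ (D(Q) = -3/2 + (½)*2 = -3/2 + 1 = -½)
l(c) = -3 + c (l(c) = 4 - (7 - c) = 4 + (-7 + c) = -3 + c)
h = -1/108 (h = -½/54 = -½*1/54 = -1/108 ≈ -0.0092593)
F(C) = (-4 + C)² (F(C) = (C - 4)*(C - 4) = (-4 + C)*(-4 + C) = (-4 + C)²)
l(4)*(h + F(2)) = (-3 + 4)*(-1/108 + (16 + 2² - 8*2)) = 1*(-1/108 + (16 + 4 - 16)) = 1*(-1/108 + 4) = 1*(431/108) = 431/108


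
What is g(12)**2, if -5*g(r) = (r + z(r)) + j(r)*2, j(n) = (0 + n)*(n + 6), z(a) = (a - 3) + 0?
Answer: 205209/25 ≈ 8208.4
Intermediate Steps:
z(a) = -3 + a (z(a) = (-3 + a) + 0 = -3 + a)
j(n) = n*(6 + n)
g(r) = 3/5 - 2*r/5 - 2*r*(6 + r)/5 (g(r) = -((r + (-3 + r)) + (r*(6 + r))*2)/5 = -((-3 + 2*r) + 2*r*(6 + r))/5 = -(-3 + 2*r + 2*r*(6 + r))/5 = 3/5 - 2*r/5 - 2*r*(6 + r)/5)
g(12)**2 = (3/5 - 14/5*12 - 2/5*12**2)**2 = (3/5 - 168/5 - 2/5*144)**2 = (3/5 - 168/5 - 288/5)**2 = (-453/5)**2 = 205209/25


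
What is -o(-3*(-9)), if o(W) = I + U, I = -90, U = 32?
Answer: 58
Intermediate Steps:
o(W) = -58 (o(W) = -90 + 32 = -58)
-o(-3*(-9)) = -1*(-58) = 58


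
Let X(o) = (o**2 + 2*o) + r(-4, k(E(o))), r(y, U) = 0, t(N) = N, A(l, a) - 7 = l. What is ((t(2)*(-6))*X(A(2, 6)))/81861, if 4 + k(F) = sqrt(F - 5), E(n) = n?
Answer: -396/27287 ≈ -0.014512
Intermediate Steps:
A(l, a) = 7 + l
k(F) = -4 + sqrt(-5 + F) (k(F) = -4 + sqrt(F - 5) = -4 + sqrt(-5 + F))
X(o) = o**2 + 2*o (X(o) = (o**2 + 2*o) + 0 = o**2 + 2*o)
((t(2)*(-6))*X(A(2, 6)))/81861 = ((2*(-6))*((7 + 2)*(2 + (7 + 2))))/81861 = -108*(2 + 9)*(1/81861) = -108*11*(1/81861) = -12*99*(1/81861) = -1188*1/81861 = -396/27287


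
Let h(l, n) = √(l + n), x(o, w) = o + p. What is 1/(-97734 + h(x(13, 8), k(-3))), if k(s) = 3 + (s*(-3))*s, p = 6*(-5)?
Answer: -97734/9551934797 - I*√41/9551934797 ≈ -1.0232e-5 - 6.7035e-10*I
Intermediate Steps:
p = -30
x(o, w) = -30 + o (x(o, w) = o - 30 = -30 + o)
k(s) = 3 - 3*s² (k(s) = 3 + (-3*s)*s = 3 - 3*s²)
1/(-97734 + h(x(13, 8), k(-3))) = 1/(-97734 + √((-30 + 13) + (3 - 3*(-3)²))) = 1/(-97734 + √(-17 + (3 - 3*9))) = 1/(-97734 + √(-17 + (3 - 27))) = 1/(-97734 + √(-17 - 24)) = 1/(-97734 + √(-41)) = 1/(-97734 + I*√41)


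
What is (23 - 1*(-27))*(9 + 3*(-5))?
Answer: -300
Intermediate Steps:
(23 - 1*(-27))*(9 + 3*(-5)) = (23 + 27)*(9 - 15) = 50*(-6) = -300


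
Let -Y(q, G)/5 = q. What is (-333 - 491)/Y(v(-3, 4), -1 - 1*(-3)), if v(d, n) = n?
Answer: 206/5 ≈ 41.200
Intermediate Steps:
Y(q, G) = -5*q
(-333 - 491)/Y(v(-3, 4), -1 - 1*(-3)) = (-333 - 491)/((-5*4)) = -824/(-20) = -1/20*(-824) = 206/5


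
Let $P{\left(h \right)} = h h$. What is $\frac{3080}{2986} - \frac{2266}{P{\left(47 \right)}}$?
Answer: $\frac{18722}{3298037} \approx 0.0056767$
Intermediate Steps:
$P{\left(h \right)} = h^{2}$
$\frac{3080}{2986} - \frac{2266}{P{\left(47 \right)}} = \frac{3080}{2986} - \frac{2266}{47^{2}} = 3080 \cdot \frac{1}{2986} - \frac{2266}{2209} = \frac{1540}{1493} - \frac{2266}{2209} = \frac{18722}{3298037}$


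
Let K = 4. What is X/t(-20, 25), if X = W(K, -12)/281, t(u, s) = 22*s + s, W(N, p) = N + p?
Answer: -8/161575 ≈ -4.9513e-5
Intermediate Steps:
t(u, s) = 23*s
X = -8/281 (X = (4 - 12)/281 = -8*1/281 = -8/281 ≈ -0.028470)
X/t(-20, 25) = -8/(281*(23*25)) = -8/281/575 = -8/281*1/575 = -8/161575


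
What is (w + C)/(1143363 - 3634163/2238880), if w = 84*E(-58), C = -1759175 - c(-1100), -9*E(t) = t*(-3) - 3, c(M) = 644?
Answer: -3943596815200/2559848919277 ≈ -1.5406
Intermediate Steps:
E(t) = ⅓ + t/3 (E(t) = -(t*(-3) - 3)/9 = -(-3*t - 3)/9 = -(-3 - 3*t)/9 = ⅓ + t/3)
C = -1759819 (C = -1759175 - 1*644 = -1759175 - 644 = -1759819)
w = -1596 (w = 84*(⅓ + (⅓)*(-58)) = 84*(⅓ - 58/3) = 84*(-19) = -1596)
(w + C)/(1143363 - 3634163/2238880) = (-1596 - 1759819)/(1143363 - 3634163/2238880) = -1761415/(1143363 - 3634163*1/2238880) = -1761415/(1143363 - 3634163/2238880) = -1761415/2559848919277/2238880 = -1761415*2238880/2559848919277 = -3943596815200/2559848919277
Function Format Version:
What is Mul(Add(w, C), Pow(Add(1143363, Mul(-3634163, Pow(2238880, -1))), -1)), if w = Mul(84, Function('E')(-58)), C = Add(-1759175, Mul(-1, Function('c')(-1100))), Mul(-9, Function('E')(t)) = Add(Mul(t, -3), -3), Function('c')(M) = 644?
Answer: Rational(-3943596815200, 2559848919277) ≈ -1.5406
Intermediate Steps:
Function('E')(t) = Add(Rational(1, 3), Mul(Rational(1, 3), t)) (Function('E')(t) = Mul(Rational(-1, 9), Add(Mul(t, -3), -3)) = Mul(Rational(-1, 9), Add(Mul(-3, t), -3)) = Mul(Rational(-1, 9), Add(-3, Mul(-3, t))) = Add(Rational(1, 3), Mul(Rational(1, 3), t)))
C = -1759819 (C = Add(-1759175, Mul(-1, 644)) = Add(-1759175, -644) = -1759819)
w = -1596 (w = Mul(84, Add(Rational(1, 3), Mul(Rational(1, 3), -58))) = Mul(84, Add(Rational(1, 3), Rational(-58, 3))) = Mul(84, -19) = -1596)
Mul(Add(w, C), Pow(Add(1143363, Mul(-3634163, Pow(2238880, -1))), -1)) = Mul(Add(-1596, -1759819), Pow(Add(1143363, Mul(-3634163, Pow(2238880, -1))), -1)) = Mul(-1761415, Pow(Add(1143363, Mul(-3634163, Rational(1, 2238880))), -1)) = Mul(-1761415, Pow(Add(1143363, Rational(-3634163, 2238880)), -1)) = Mul(-1761415, Pow(Rational(2559848919277, 2238880), -1)) = Mul(-1761415, Rational(2238880, 2559848919277)) = Rational(-3943596815200, 2559848919277)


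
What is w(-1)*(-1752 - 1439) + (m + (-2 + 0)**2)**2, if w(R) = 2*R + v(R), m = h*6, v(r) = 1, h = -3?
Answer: 3387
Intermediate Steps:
m = -18 (m = -3*6 = -18)
w(R) = 1 + 2*R (w(R) = 2*R + 1 = 1 + 2*R)
w(-1)*(-1752 - 1439) + (m + (-2 + 0)**2)**2 = (1 + 2*(-1))*(-1752 - 1439) + (-18 + (-2 + 0)**2)**2 = (1 - 2)*(-3191) + (-18 + (-2)**2)**2 = -1*(-3191) + (-18 + 4)**2 = 3191 + (-14)**2 = 3191 + 196 = 3387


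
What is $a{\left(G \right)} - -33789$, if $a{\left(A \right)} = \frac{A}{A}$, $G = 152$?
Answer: $33790$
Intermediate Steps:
$a{\left(A \right)} = 1$
$a{\left(G \right)} - -33789 = 1 - -33789 = 1 + 33789 = 33790$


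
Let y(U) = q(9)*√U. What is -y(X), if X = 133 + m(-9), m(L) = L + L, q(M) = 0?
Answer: 0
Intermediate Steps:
m(L) = 2*L
X = 115 (X = 133 + 2*(-9) = 133 - 18 = 115)
y(U) = 0 (y(U) = 0*√U = 0)
-y(X) = -1*0 = 0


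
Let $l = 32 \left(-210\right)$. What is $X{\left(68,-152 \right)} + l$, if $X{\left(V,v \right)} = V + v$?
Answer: $-6804$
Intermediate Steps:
$l = -6720$
$X{\left(68,-152 \right)} + l = \left(68 - 152\right) - 6720 = -84 - 6720 = -6804$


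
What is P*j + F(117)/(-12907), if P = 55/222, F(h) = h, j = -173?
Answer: -122836079/2865354 ≈ -42.869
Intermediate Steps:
P = 55/222 (P = 55*(1/222) = 55/222 ≈ 0.24775)
P*j + F(117)/(-12907) = (55/222)*(-173) + 117/(-12907) = -9515/222 + 117*(-1/12907) = -9515/222 - 117/12907 = -122836079/2865354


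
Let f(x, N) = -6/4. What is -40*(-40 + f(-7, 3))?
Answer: 1660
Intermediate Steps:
f(x, N) = -3/2 (f(x, N) = -6*1/4 = -3/2)
-40*(-40 + f(-7, 3)) = -40*(-40 - 3/2) = -40*(-83/2) = 1660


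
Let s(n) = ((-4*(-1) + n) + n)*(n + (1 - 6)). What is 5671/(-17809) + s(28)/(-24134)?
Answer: -7338197/19536473 ≈ -0.37562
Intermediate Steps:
s(n) = (-5 + n)*(4 + 2*n) (s(n) = ((4 + n) + n)*(n - 5) = (4 + 2*n)*(-5 + n) = (-5 + n)*(4 + 2*n))
5671/(-17809) + s(28)/(-24134) = 5671/(-17809) + (-20 - 6*28 + 2*28²)/(-24134) = 5671*(-1/17809) + (-20 - 168 + 2*784)*(-1/24134) = -5671/17809 + (-20 - 168 + 1568)*(-1/24134) = -5671/17809 + 1380*(-1/24134) = -5671/17809 - 690/12067 = -7338197/19536473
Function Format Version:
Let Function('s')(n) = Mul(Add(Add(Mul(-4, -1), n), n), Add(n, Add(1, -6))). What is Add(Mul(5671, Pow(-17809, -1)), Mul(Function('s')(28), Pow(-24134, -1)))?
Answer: Rational(-7338197, 19536473) ≈ -0.37562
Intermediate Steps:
Function('s')(n) = Mul(Add(-5, n), Add(4, Mul(2, n))) (Function('s')(n) = Mul(Add(Add(4, n), n), Add(n, -5)) = Mul(Add(4, Mul(2, n)), Add(-5, n)) = Mul(Add(-5, n), Add(4, Mul(2, n))))
Add(Mul(5671, Pow(-17809, -1)), Mul(Function('s')(28), Pow(-24134, -1))) = Add(Mul(5671, Pow(-17809, -1)), Mul(Add(-20, Mul(-6, 28), Mul(2, Pow(28, 2))), Pow(-24134, -1))) = Add(Mul(5671, Rational(-1, 17809)), Mul(Add(-20, -168, Mul(2, 784)), Rational(-1, 24134))) = Add(Rational(-5671, 17809), Mul(Add(-20, -168, 1568), Rational(-1, 24134))) = Add(Rational(-5671, 17809), Mul(1380, Rational(-1, 24134))) = Add(Rational(-5671, 17809), Rational(-690, 12067)) = Rational(-7338197, 19536473)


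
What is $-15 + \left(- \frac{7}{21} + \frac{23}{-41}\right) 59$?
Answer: $- \frac{8335}{123} \approx -67.764$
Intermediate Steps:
$-15 + \left(- \frac{7}{21} + \frac{23}{-41}\right) 59 = -15 + \left(\left(-7\right) \frac{1}{21} + 23 \left(- \frac{1}{41}\right)\right) 59 = -15 + \left(- \frac{1}{3} - \frac{23}{41}\right) 59 = -15 - \frac{6490}{123} = - \frac{8335}{123}$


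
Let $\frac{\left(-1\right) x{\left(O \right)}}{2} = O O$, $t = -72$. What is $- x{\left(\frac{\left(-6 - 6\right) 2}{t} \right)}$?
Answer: $\frac{2}{9} \approx 0.22222$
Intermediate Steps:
$x{\left(O \right)} = - 2 O^{2}$ ($x{\left(O \right)} = - 2 O O = - 2 O^{2}$)
$- x{\left(\frac{\left(-6 - 6\right) 2}{t} \right)} = - \left(-2\right) \left(\frac{\left(-6 - 6\right) 2}{-72}\right)^{2} = - \left(-2\right) \left(\left(-12\right) 2 \left(- \frac{1}{72}\right)\right)^{2} = - \left(-2\right) \left(\left(-24\right) \left(- \frac{1}{72}\right)\right)^{2} = - \frac{-2}{9} = \left(-1\right) \left(- \frac{2}{9}\right) = \frac{2}{9}$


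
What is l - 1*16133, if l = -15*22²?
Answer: -23393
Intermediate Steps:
l = -7260 (l = -15*484 = -7260)
l - 1*16133 = -7260 - 1*16133 = -7260 - 16133 = -23393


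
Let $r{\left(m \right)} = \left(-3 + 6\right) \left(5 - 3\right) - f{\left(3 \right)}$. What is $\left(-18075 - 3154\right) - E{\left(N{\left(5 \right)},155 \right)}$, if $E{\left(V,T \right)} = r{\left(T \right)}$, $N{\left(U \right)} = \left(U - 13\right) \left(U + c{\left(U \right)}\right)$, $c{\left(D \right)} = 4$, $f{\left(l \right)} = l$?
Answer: $-21232$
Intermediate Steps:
$r{\left(m \right)} = 3$ ($r{\left(m \right)} = \left(-3 + 6\right) \left(5 - 3\right) - 3 = 3 \cdot 2 - 3 = 6 - 3 = 3$)
$N{\left(U \right)} = \left(-13 + U\right) \left(4 + U\right)$ ($N{\left(U \right)} = \left(U - 13\right) \left(U + 4\right) = \left(-13 + U\right) \left(4 + U\right)$)
$E{\left(V,T \right)} = 3$
$\left(-18075 - 3154\right) - E{\left(N{\left(5 \right)},155 \right)} = \left(-18075 - 3154\right) - 3 = -21229 - 3 = -21232$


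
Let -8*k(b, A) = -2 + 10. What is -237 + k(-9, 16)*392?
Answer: -629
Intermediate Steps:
k(b, A) = -1 (k(b, A) = -(-2 + 10)/8 = -⅛*8 = -1)
-237 + k(-9, 16)*392 = -237 - 1*392 = -237 - 392 = -629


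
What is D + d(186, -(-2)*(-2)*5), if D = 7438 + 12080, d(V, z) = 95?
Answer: 19613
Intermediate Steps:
D = 19518
D + d(186, -(-2)*(-2)*5) = 19518 + 95 = 19613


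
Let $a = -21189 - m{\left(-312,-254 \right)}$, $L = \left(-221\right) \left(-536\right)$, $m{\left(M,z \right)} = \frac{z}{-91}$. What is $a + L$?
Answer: $\frac{8851043}{91} \approx 97264.0$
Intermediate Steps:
$m{\left(M,z \right)} = - \frac{z}{91}$ ($m{\left(M,z \right)} = z \left(- \frac{1}{91}\right) = - \frac{z}{91}$)
$L = 118456$
$a = - \frac{1928453}{91}$ ($a = -21189 - \left(- \frac{1}{91}\right) \left(-254\right) = -21189 - \frac{254}{91} = - \frac{1928453}{91} \approx -21192.0$)
$a + L = - \frac{1928453}{91} + 118456 = \frac{8851043}{91}$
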